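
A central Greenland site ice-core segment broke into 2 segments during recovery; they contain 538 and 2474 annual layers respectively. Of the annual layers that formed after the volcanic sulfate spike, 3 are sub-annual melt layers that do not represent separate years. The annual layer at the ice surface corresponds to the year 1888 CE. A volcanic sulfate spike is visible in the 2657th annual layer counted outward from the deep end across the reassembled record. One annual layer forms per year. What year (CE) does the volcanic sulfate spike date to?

1536 CE

Total annual layers = 538 + 2474 = 3012.
3012 − 2657 = 355 annual layers lie beyond the volcanic sulfate spike toward the ice surface.
355 − 3 false = 352 true annual layers after the volcanic sulfate spike.
Counting back 352 years from 1888 CE places the volcanic sulfate spike in 1888 − 352 = 1536 CE.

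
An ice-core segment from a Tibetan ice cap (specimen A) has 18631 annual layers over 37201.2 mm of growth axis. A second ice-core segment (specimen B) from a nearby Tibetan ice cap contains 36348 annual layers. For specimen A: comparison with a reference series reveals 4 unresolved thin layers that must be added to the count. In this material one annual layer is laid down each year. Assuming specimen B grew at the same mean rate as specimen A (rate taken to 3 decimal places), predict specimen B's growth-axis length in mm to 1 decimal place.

72550.6 mm

Specimen A: true annual layer count = 18631 + 4 = 18635.
A: 37201.2 mm over 18635 years gives 37201.2 / 18635 ≈ 1.996 mm/yr.
For B, 1.996 mm/year × 36348 years = 72550.6 mm.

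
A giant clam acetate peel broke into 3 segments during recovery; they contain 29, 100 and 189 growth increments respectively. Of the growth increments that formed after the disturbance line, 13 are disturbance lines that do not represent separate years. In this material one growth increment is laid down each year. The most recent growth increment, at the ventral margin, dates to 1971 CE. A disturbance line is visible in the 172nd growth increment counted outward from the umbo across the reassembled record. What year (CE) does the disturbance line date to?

Total growth increments = 29 + 100 + 189 = 318.
318 − 172 = 146 growth increments lie beyond the disturbance line toward the ventral margin.
146 − 13 false = 133 true growth increments after the disturbance line.
Counting back 133 years from 1971 CE places the disturbance line in 1971 − 133 = 1838 CE.

1838 CE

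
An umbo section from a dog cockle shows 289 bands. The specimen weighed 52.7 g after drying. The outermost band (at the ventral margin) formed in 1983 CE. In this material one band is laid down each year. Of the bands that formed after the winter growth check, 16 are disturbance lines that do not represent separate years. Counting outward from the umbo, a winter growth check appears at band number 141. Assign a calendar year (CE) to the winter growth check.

1851 CE

The winter growth check sits at band 141 from the umbo, so 289 − 141 = 148 bands formed after it.
Removing the 16 false bands leaves 148 − 16 = 132 true bands beyond the winter growth check.
The band at the ventral margin is 1983 CE, so the winter growth check dates to 1983 − 132 = 1851 CE.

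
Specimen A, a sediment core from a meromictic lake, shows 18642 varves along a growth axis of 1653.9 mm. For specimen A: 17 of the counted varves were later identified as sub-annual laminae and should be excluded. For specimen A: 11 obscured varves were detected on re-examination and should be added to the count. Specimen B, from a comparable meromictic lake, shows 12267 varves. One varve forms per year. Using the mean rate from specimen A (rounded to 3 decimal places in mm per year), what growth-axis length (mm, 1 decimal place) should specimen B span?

Specimen A: after corrections the count is 18642 − 17 + 11 = 18636 varves.
A: 1653.9 mm over 18636 years gives 1653.9 / 18636 ≈ 0.089 mm/year.
Length of B = 0.089 × 12267 = 1091.8 mm.

1091.8 mm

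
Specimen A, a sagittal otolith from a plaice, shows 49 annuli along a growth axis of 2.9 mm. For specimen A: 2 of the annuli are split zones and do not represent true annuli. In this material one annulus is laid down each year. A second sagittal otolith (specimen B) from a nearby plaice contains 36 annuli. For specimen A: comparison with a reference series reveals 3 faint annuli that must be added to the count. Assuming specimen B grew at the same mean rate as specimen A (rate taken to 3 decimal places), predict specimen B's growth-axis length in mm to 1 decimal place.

2.1 mm

Specimen A: correcting the raw count gives 49 − 2 + 3 = 50 true annuli.
A: Mean rate = 2.9 mm / 50 years ≈ 0.058 mm/year.
B's length ≈ 0.058 × 36 = 2.1 mm.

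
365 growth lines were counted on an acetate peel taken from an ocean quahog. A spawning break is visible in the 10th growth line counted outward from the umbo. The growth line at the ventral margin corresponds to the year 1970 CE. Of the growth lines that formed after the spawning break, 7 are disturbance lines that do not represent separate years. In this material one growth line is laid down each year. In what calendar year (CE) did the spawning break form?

The spawning break sits at growth line 10 from the umbo, so 365 − 10 = 355 growth lines formed after it.
355 − 7 false = 348 true growth lines after the spawning break.
The growth line at the ventral margin is 1970 CE, so the spawning break dates to 1970 − 348 = 1622 CE.

1622 CE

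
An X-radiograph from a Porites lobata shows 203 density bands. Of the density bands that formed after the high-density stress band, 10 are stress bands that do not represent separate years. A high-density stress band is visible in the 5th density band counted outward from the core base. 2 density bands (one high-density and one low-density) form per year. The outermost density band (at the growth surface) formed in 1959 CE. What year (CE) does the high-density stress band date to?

1865 CE

Between density band 5 and the growth surface there are 203 − 5 = 198 density bands.
198 − 10 false = 188 true density bands after the high-density stress band.
188 density bands at 2 per year is 188 / 2 = 94 years.
The density band at the growth surface is 1959 CE, so the high-density stress band dates to 1959 − 94 = 1865 CE.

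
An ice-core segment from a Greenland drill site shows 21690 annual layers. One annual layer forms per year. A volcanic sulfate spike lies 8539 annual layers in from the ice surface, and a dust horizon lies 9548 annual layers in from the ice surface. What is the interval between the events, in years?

Separation: 9548 − 8539 = 1009 annual layers.
That is 1009 years at one annual layer per year.

1009 years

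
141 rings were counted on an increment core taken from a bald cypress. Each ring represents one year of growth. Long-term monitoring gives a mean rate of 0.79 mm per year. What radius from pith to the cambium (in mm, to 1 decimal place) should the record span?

141 years of growth are recorded.
Predicted length = 0.79 mm/year × 141 years = 111.4 mm.

111.4 mm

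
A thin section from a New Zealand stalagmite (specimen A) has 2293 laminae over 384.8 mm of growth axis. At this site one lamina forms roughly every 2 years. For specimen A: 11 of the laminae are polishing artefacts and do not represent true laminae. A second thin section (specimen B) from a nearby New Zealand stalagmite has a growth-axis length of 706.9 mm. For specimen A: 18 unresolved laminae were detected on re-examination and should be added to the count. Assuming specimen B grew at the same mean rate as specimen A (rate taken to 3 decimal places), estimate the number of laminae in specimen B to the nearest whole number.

4208 laminae

Specimen A: after corrections the count is 2293 − 11 + 18 = 2300 laminae.
Specimen A: 2300 laminae at 2 years each span 2300 × 2 = 4600 years.
A: 384.8 mm over 4600 years gives 384.8 / 4600 ≈ 0.084 mm/year.
B spans 706.9 / 0.084 = 8415.48 years; at 2 years per lamina that is 8415.48 / 2 ≈ 4208 laminae.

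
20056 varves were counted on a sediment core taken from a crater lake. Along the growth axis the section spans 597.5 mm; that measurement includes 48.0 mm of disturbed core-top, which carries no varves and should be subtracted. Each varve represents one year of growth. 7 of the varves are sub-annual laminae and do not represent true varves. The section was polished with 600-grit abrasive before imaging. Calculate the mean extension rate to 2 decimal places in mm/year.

0.03 mm/year

Correcting the raw count gives 20056 − 7 = 20049 true varves.
Net length = 597.5 − 48.0 = 549.5 mm.
Extension rate ≈ 549.5 / 20049 = 0.03 mm/year.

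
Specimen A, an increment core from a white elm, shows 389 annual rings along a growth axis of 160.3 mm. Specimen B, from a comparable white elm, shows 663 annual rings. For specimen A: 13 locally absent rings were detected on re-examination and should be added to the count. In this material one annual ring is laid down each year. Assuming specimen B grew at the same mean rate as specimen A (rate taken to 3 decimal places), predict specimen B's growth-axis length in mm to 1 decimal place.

264.5 mm

Specimen A: correcting the raw count gives 389 + 13 = 402 true annual rings.
A: Mean rate = 160.3 mm / 402 years ≈ 0.399 mm per year.
Length of B = 0.399 × 663 = 264.5 mm.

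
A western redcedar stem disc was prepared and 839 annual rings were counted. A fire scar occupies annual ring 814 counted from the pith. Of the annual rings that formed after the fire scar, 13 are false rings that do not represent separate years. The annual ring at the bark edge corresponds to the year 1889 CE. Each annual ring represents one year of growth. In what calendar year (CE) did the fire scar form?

1877 CE

The fire scar sits at annual ring 814 from the pith, so 839 − 814 = 25 annual rings formed after it.
Removing the 13 false annual rings leaves 25 − 13 = 12 true annual rings beyond the fire scar.
1889 − 12 = 1877 CE.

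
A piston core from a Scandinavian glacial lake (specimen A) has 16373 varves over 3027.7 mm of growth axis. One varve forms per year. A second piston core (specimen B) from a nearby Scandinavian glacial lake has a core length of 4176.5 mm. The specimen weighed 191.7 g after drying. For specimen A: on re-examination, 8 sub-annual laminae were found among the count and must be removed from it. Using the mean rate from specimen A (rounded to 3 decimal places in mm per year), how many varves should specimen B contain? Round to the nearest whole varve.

Specimen A: correcting the raw count gives 16373 − 8 = 16365 true varves.
A: Mean rate = 3027.7 mm / 16365 years ≈ 0.185 mm/year.
For B, 4176.5 / 0.185 = 22575.68 years ≈ 22576 varves.

22576 varves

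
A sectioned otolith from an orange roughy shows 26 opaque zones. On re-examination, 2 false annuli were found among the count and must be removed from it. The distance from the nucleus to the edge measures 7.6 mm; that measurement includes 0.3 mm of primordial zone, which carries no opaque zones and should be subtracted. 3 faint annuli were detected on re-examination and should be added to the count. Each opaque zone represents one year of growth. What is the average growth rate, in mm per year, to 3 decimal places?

Adjusted count: 26 − 2 + 3 = 27 opaque zones.
The growth record spans 7.6 − 0.3 = 7.3 mm.
Extension rate ≈ 7.3 / 27 = 0.270 mm per year.

0.270 mm per year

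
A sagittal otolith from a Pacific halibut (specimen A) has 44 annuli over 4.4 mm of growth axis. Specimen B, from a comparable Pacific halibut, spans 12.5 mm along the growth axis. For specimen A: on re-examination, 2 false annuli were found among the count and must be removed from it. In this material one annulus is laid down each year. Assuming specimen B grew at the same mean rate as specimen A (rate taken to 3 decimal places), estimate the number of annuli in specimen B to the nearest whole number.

119 annuli

Specimen A: true annulus count = 44 − 2 = 42.
A: 4.4 mm over 42 years gives 4.4 / 42 ≈ 0.105 mm per year.
B spans 12.5 / 0.105 = 119.05 years ≈ 119 annuli.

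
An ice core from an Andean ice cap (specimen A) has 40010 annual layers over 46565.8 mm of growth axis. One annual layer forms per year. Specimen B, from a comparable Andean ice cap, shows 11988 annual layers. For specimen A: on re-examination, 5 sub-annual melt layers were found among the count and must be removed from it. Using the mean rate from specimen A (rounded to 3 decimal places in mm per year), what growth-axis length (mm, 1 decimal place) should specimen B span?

Specimen A: adjusted count: 40010 − 5 = 40005 annual layers.
A: Extension rate ≈ 46565.8 / 40005 = 1.164 mm per year.
B's length ≈ 1.164 × 11988 = 13954.0 mm.

13954.0 mm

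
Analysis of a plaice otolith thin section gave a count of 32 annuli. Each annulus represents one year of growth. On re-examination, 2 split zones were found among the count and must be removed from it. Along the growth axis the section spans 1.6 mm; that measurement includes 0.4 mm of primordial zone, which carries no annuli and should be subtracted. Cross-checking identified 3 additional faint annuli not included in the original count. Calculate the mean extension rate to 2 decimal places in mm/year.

Correcting the raw count gives 32 − 2 + 3 = 33 true annuli.
Net length = 1.6 − 0.4 = 1.2 mm.
1.2 mm over 33 years gives 1.2 / 33 ≈ 0.04 mm/year.

0.04 mm/year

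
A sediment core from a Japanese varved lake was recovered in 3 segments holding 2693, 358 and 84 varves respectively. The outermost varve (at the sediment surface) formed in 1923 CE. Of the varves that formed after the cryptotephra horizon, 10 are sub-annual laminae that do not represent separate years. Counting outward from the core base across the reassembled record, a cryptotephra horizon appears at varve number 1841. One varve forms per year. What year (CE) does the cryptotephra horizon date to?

Total varves = 2693 + 358 + 84 = 3135.
Between varve 1841 and the sediment surface there are 3135 − 1841 = 1294 varves.
Removing the 10 false varves leaves 1294 − 10 = 1284 true varves beyond the cryptotephra horizon.
The varve at the sediment surface is 1923 CE, so the cryptotephra horizon dates to 1923 − 1284 = 639 CE.

639 CE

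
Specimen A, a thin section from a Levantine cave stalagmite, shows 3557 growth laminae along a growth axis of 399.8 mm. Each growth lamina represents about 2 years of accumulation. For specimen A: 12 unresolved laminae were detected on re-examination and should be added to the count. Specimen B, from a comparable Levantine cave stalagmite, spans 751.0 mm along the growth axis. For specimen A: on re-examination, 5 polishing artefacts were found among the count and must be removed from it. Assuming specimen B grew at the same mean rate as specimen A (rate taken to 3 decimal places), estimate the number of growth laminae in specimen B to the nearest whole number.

Specimen A: true growth lamina count = 3557 − 5 + 12 = 3564.
Specimen A: 3564 growth laminae at 2 years each span 3564 × 2 = 7128 years.
A: Extension rate ≈ 399.8 / 7128 = 0.056 mm/yr.
B spans 751.0 / 0.056 = 13410.71 years; at 2 years per growth lamina that is 13410.71 / 2 ≈ 6705 growth laminae.

6705 growth laminae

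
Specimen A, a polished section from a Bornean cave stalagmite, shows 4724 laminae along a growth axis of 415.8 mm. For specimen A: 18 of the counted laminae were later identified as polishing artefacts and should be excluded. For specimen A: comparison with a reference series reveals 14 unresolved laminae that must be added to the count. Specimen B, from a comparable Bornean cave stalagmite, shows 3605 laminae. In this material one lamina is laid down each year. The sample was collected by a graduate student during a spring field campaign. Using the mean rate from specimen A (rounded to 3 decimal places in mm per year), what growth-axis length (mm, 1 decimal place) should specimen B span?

317.2 mm

Specimen A: true lamina count = 4724 − 18 + 14 = 4720.
A: 415.8 mm over 4720 years gives 415.8 / 4720 ≈ 0.088 mm/year.
B's length ≈ 0.088 × 3605 = 317.2 mm.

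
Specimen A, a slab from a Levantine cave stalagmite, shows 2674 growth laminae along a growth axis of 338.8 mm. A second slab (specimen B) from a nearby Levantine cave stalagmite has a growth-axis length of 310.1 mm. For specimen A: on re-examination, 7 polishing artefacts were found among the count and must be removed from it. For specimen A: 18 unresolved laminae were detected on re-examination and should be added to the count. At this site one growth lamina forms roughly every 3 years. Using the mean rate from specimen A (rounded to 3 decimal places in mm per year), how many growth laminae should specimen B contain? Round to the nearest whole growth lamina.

2461 growth laminae

Specimen A: correcting the raw count gives 2674 − 7 + 18 = 2685 true growth laminae.
Specimen A: 2685 growth laminae at 3 years each span 2685 × 3 = 8055 years.
A: 338.8 mm over 8055 years gives 338.8 / 8055 ≈ 0.042 mm per year.
Specimen B: 310.1 mm / 0.042 mm per year = 7383.33 years; at 3 years per growth lamina that is 7383.33 / 3 ≈ 2461 growth laminae.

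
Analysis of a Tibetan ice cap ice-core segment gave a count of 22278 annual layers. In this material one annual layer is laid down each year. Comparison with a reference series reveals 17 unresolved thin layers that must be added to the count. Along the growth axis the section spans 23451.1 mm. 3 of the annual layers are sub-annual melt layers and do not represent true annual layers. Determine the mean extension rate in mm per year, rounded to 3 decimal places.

1.052 mm per year

True annual layer count = 22278 − 3 + 17 = 22292.
23451.1 mm over 22292 years gives 23451.1 / 22292 ≈ 1.052 mm per year.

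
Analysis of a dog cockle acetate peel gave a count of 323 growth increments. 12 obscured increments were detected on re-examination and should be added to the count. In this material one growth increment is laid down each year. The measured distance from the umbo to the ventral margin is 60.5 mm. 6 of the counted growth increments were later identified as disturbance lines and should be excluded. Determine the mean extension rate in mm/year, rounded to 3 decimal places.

0.184 mm/year

True growth increment count = 323 − 6 + 12 = 329.
Extension rate ≈ 60.5 / 329 = 0.184 mm/year.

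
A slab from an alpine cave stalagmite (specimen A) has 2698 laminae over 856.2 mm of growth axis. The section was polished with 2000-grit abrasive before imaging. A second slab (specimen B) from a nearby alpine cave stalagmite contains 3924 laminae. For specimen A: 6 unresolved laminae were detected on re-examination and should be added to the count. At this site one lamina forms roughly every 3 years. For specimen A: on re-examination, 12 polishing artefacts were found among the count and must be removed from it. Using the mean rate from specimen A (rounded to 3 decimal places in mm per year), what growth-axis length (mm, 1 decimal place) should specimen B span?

Specimen A: true lamina count = 2698 − 12 + 6 = 2692.
Specimen A: 2692 laminae at 3 years each span 2692 × 3 = 8076 years.
A: Mean rate = 856.2 mm / 8076 years ≈ 0.106 mm per year.
Specimen B: at 3 years per lamina, 3924 × 3 = 11772 years. B's length ≈ 0.106 × 11772 = 1247.8 mm.

1247.8 mm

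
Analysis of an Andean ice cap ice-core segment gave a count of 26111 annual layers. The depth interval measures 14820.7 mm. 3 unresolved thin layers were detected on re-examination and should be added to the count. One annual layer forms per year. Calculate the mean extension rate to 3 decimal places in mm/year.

0.568 mm/year

Adjusted count: 26111 + 3 = 26114 annual layers.
Extension rate ≈ 14820.7 / 26114 = 0.568 mm/year.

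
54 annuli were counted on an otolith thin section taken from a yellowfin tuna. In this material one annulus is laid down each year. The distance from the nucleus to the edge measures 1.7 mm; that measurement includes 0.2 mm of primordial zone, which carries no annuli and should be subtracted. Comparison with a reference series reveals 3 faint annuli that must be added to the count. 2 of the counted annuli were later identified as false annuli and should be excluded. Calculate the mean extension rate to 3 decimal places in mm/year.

After corrections the count is 54 − 2 + 3 = 55 annuli.
Net length = 1.7 − 0.2 = 1.5 mm.
Extension rate ≈ 1.5 / 55 = 0.027 mm/year.

0.027 mm/year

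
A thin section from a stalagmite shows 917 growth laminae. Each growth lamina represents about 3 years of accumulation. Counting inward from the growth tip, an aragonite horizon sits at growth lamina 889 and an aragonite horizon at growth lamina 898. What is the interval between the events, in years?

27 years

The two markers are separated by 898 − 889 = 9 growth laminae.
Multiplying by 3 years per growth lamina: 9 × 3 = 27 years.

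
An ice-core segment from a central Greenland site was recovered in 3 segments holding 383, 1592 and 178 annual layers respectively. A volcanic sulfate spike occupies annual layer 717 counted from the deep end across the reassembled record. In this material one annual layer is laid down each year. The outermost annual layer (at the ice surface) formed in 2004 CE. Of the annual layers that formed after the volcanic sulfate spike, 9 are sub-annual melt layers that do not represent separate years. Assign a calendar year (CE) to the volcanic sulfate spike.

Total annual layers = 383 + 1592 + 178 = 2153.
The volcanic sulfate spike sits at annual layer 717 from the deep end, so 2153 − 717 = 1436 annual layers formed after it.
Removing the 9 false annual layers leaves 1436 − 9 = 1427 true annual layers beyond the volcanic sulfate spike.
Counting back 1427 years from 2004 CE places the volcanic sulfate spike in 2004 − 1427 = 577 CE.

577 CE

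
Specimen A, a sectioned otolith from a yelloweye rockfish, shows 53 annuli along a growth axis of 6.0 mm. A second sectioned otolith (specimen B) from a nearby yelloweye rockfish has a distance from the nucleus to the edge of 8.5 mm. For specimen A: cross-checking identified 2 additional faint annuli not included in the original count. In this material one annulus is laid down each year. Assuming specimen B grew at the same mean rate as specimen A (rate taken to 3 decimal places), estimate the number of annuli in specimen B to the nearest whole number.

Specimen A: correcting the raw count gives 53 + 2 = 55 true annuli.
A: Extension rate ≈ 6.0 / 55 = 0.109 mm/year.
For B, 8.5 / 0.109 = 77.98 years ≈ 78 annuli.

78 annuli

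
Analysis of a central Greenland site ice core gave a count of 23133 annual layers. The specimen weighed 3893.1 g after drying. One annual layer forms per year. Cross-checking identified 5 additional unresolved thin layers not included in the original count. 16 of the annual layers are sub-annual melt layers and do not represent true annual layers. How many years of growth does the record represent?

23122 yr

Adjusted count: 23133 − 16 + 5 = 23122 annual layers.
At one annual layer per year, that is 23122 years.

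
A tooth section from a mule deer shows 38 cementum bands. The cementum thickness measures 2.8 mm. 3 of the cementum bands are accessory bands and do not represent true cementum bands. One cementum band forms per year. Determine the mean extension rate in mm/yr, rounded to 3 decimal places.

After corrections the count is 38 − 3 = 35 cementum bands.
Mean rate = 2.8 mm / 35 years ≈ 0.080 mm/yr.

0.080 mm/yr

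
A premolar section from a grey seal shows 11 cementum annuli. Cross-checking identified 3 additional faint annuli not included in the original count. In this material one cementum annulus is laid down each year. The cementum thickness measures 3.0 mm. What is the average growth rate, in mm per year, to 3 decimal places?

0.214 mm per year

Correcting the raw count gives 11 + 3 = 14 true cementum annuli.
3.0 mm over 14 years gives 3.0 / 14 ≈ 0.214 mm per year.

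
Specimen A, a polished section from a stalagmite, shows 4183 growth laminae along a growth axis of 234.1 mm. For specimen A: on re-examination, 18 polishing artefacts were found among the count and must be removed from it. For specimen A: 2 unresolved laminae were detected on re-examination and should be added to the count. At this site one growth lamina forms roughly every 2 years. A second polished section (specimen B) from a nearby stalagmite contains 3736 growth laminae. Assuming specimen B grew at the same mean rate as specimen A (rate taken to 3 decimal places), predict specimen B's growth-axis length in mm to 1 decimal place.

209.2 mm

Specimen A: adjusted count: 4183 − 18 + 2 = 4167 growth laminae.
Specimen A: multiplying by 2 years per growth lamina: 4167 × 2 = 8334 years.
A: Mean rate = 234.1 mm / 8334 years ≈ 0.028 mm/yr.
Specimen B: 3736 growth laminae at 2 years each span 3736 × 2 = 7472 years. B's length ≈ 0.028 × 7472 = 209.2 mm.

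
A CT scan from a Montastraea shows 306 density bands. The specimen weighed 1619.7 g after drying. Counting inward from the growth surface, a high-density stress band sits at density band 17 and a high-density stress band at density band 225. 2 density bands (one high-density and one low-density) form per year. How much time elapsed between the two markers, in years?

The two markers are separated by 225 − 17 = 208 density bands.
Dividing by 2 density bands per year: 208 / 2 = 104 years.

104 yr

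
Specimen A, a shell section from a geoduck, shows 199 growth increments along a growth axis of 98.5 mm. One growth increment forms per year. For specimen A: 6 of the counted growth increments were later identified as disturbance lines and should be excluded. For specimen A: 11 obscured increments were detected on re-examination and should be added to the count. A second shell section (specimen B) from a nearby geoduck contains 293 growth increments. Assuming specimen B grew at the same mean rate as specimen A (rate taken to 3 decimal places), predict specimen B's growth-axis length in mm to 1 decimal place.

Specimen A: correcting the raw count gives 199 − 6 + 11 = 204 true growth increments.
A: 98.5 mm over 204 years gives 98.5 / 204 ≈ 0.483 mm/year.
Length of B = 0.483 × 293 = 141.5 mm.

141.5 mm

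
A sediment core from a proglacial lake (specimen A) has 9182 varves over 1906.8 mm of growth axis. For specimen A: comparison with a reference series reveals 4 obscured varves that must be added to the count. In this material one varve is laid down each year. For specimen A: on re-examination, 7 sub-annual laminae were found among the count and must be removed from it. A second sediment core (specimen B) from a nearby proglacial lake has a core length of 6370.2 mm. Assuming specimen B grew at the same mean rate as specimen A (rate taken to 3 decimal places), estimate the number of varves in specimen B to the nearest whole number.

Specimen A: adjusted count: 9182 − 7 + 4 = 9179 varves.
A: Mean rate = 1906.8 mm / 9179 years ≈ 0.208 mm per year.
For B, 6370.2 / 0.208 = 30625.96 years ≈ 30626 varves.

30626 varves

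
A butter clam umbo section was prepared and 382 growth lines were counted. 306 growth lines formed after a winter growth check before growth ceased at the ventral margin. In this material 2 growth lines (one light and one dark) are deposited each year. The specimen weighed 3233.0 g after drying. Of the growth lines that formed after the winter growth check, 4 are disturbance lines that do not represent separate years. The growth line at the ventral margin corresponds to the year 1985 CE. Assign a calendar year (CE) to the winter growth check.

1834 CE

306 growth lines formed after the winter growth check.
Removing the 4 false growth lines leaves 306 − 4 = 302 true growth lines beyond the winter growth check.
With 2 growth lines per year, 302 / 2 = 151 years.
1985 − 151 = 1834 CE.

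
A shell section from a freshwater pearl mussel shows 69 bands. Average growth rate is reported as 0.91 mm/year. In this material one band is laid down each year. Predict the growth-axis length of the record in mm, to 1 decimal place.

62.8 mm

69 years of growth are recorded.
Length ≈ 0.91 × 69 = 62.8 mm.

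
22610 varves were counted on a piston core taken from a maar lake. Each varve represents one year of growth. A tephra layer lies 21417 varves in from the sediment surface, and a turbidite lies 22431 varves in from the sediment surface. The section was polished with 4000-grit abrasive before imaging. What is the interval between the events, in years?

1014 years

22431 − 21417 = 1014 varves lie between the two events.
One varve per year makes the interval 1014 years.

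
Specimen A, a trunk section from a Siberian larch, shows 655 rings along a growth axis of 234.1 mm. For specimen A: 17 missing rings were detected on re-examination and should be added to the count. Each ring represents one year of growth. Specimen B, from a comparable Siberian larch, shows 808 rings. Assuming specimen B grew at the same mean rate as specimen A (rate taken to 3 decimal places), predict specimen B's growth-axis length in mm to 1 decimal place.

Specimen A: true ring count = 655 + 17 = 672.
A: Extension rate ≈ 234.1 / 672 = 0.348 mm/year.
For B, 0.348 mm/year × 808 years = 281.2 mm.

281.2 mm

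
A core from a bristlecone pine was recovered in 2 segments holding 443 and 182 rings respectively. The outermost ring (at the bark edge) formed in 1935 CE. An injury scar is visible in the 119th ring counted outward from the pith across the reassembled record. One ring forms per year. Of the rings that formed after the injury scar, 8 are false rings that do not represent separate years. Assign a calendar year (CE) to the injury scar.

Total rings = 443 + 182 = 625.
Between ring 119 and the bark edge there are 625 − 119 = 506 rings.
Removing the 8 false rings leaves 506 − 8 = 498 true rings beyond the injury scar.
The ring at the bark edge is 1935 CE, so the injury scar dates to 1935 − 498 = 1437 CE.

1437 CE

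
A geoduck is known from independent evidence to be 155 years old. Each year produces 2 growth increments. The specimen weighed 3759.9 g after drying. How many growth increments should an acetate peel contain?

With 2 growth increments per year, 155 years would produce 155 × 2 = 310 growth increments.
So 310 growth increments should be present.

310 growth increments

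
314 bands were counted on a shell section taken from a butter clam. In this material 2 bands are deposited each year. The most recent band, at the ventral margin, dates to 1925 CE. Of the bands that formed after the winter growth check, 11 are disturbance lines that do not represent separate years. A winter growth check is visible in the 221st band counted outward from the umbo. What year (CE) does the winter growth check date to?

314 − 221 = 93 bands lie beyond the winter growth check toward the ventral margin.
Excluding 11 false bands: 93 − 11 = 82.
With 2 bands per year, 82 / 2 = 41 years.
The band at the ventral margin is 1925 CE, so the winter growth check dates to 1925 − 41 = 1884 CE.

1884 CE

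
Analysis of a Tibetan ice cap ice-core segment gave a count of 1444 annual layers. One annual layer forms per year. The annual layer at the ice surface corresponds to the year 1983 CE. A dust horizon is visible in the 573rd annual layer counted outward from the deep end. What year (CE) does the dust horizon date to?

1112 CE

The dust horizon sits at annual layer 573 from the deep end, so 1444 − 573 = 871 annual layers formed after it.
1983 − 871 = 1112 CE.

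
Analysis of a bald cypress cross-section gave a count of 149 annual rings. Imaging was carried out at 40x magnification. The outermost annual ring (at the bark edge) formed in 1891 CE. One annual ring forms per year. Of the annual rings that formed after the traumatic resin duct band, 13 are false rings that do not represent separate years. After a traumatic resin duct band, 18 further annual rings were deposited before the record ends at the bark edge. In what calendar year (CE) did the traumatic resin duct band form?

1886 CE

There are 18 annual rings younger than the traumatic resin duct band.
18 − 13 false = 5 true annual rings after the traumatic resin duct band.
1891 − 5 = 1886 CE.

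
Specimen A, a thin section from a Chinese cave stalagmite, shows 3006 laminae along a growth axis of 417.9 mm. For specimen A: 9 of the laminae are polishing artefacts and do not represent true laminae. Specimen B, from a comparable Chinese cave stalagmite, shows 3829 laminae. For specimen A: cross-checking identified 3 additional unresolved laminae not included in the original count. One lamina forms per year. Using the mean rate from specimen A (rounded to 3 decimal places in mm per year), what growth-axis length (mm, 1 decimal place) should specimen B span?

532.2 mm

Specimen A: after corrections the count is 3006 − 9 + 3 = 3000 laminae.
A: Extension rate ≈ 417.9 / 3000 = 0.139 mm per year.
Length of B = 0.139 × 3829 = 532.2 mm.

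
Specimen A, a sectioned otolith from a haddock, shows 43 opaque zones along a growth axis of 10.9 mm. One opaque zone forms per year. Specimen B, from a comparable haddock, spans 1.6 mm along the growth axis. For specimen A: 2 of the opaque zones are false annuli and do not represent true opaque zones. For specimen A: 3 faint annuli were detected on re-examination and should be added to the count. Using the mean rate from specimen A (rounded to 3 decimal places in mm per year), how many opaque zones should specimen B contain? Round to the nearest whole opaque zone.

Specimen A: after corrections the count is 43 − 2 + 3 = 44 opaque zones.
A: Extension rate ≈ 10.9 / 44 = 0.248 mm per year.
B spans 1.6 / 0.248 = 6.45 years ≈ 6 opaque zones.

6 opaque zones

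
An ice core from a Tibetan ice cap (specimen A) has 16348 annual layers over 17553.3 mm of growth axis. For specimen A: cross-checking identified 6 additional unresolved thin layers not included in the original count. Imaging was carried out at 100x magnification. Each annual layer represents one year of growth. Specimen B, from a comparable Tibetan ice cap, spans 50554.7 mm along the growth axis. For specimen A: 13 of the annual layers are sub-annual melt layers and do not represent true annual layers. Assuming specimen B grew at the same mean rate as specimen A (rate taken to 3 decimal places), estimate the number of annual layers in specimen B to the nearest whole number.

47071 annual layers

Specimen A: adjusted count: 16348 − 13 + 6 = 16341 annual layers.
A: Extension rate ≈ 17553.3 / 16341 = 1.074 mm per year.
B spans 50554.7 / 1.074 = 47071.42 years ≈ 47071 annual layers.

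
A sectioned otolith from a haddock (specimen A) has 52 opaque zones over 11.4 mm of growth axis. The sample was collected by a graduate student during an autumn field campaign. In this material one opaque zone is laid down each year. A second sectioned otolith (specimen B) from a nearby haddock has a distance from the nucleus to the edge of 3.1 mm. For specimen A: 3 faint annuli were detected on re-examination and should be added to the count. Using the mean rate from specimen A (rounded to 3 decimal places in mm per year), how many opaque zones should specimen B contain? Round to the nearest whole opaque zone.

Specimen A: adjusted count: 52 + 3 = 55 opaque zones.
A: Mean rate = 11.4 mm / 55 years ≈ 0.207 mm per year.
For B, 3.1 / 0.207 = 14.98 years ≈ 15 opaque zones.

15 opaque zones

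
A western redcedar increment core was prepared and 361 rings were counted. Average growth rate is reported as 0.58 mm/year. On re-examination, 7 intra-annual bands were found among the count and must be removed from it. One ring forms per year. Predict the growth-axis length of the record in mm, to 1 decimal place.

205.3 mm

Correcting the raw count gives 361 − 7 = 354 true rings.
Length ≈ 0.58 × 354 = 205.3 mm.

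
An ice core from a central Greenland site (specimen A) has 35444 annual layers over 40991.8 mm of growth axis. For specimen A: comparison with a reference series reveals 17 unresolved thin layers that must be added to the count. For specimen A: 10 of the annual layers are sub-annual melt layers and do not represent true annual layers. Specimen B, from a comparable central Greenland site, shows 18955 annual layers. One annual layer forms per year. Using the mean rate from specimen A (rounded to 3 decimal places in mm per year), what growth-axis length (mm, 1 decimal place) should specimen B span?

Specimen A: after corrections the count is 35444 − 10 + 17 = 35451 annual layers.
A: Extension rate ≈ 40991.8 / 35451 = 1.156 mm/yr.
For B, 1.156 mm/year × 18955 years = 21912.0 mm.

21912.0 mm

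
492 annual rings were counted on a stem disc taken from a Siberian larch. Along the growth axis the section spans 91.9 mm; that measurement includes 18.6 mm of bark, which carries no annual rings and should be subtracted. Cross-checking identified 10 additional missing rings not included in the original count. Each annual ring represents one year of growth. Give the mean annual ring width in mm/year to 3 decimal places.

True annual ring count = 492 + 10 = 502.
Net length = 91.9 − 18.6 = 73.3 mm.
73.3 mm over 502 years gives 73.3 / 502 ≈ 0.146 mm/year.

0.146 mm/year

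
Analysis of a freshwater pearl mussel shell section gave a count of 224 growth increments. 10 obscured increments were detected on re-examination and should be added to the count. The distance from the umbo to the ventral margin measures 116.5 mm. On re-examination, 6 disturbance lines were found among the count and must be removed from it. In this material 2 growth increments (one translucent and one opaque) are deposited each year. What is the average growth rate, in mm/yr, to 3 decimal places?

Correcting the raw count gives 224 − 6 + 10 = 228 true growth increments.
228 growth increments at 2 per year is 228 / 2 = 114 years.
Mean rate = 116.5 mm / 114 years ≈ 1.022 mm/yr.

1.022 mm/yr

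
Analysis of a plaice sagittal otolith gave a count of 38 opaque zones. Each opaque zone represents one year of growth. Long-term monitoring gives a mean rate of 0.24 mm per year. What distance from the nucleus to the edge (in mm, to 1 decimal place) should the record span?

The record spans 38 years at 0.24 mm per year.
Length ≈ 0.24 × 38 = 9.1 mm.

9.1 mm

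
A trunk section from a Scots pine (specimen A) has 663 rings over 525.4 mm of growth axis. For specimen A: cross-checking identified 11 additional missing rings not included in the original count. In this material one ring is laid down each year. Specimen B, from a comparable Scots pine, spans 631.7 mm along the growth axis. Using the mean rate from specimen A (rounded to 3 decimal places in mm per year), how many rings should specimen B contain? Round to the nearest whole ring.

Specimen A: correcting the raw count gives 663 + 11 = 674 true rings.
A: Extension rate ≈ 525.4 / 674 = 0.780 mm/yr.
Specimen B: 631.7 mm / 0.780 mm per year = 809.87 years ≈ 810 rings.

810 rings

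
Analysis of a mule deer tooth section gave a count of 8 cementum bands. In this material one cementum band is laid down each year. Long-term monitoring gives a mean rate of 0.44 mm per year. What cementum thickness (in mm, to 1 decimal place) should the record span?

3.5 mm

The record spans 8 years at 0.44 mm per year.
Predicted length = 0.44 mm/year × 8 years = 3.5 mm.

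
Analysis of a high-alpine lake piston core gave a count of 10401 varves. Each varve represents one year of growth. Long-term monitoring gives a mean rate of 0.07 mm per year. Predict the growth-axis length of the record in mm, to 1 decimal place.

728.1 mm

The record spans 10401 years at 0.07 mm per year.
Predicted length = 0.07 mm/year × 10401 years = 728.1 mm.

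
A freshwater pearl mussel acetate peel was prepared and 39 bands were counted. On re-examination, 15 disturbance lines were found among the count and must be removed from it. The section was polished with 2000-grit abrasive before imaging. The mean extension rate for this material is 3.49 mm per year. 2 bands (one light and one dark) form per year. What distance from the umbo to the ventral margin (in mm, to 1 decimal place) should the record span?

41.9 mm

Correcting the raw count gives 39 − 15 = 24 true bands.
With 2 bands per year, 24 / 2 = 12 years.
Predicted length = 3.49 mm/year × 12 years = 41.9 mm.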